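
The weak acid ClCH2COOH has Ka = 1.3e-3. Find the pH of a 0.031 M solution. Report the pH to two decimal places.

ClCH2COOH ⇌ ClCH2COO- + H+
Let x = [H+] at equilibrium. Ka = x²/(0.031 − x).
The 5% rule fails; solving x² + Ka·x − Ka·C₀ = 0 exactly:
x = (−Ka + √(Ka² + 4·Ka·C₀))/2 = 5.73 × 10^-3 M
pH = −log(5.73 × 10^-3) = 2.24

pH = 2.24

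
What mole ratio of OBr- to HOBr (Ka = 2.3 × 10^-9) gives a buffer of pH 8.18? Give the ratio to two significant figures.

pKa = -log(2.3 × 10^-9) = 8.638
pH = pKa + log(r) ⇒ log(r) = 8.18 − 8.638 = -0.458
r = [OBr-]/[HOBr] = 10^(-0.458) = 0.348

ratio = 0.35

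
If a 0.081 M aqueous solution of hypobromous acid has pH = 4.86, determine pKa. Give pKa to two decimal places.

pKa = 8.63

[H+] = 10^(-4.86) = 1.38 × 10^-5 M
At equilibrium [HA] = 0.081 − 1.38 × 10^-5 = 8.10 × 10^-2 M
Ka = [H+][A-]/[HA] = (1.38 × 10^-5)² / 8.10 × 10^-2 = 2.35 × 10^-9
pKa = -log(2.35 × 10^-9) = 8.63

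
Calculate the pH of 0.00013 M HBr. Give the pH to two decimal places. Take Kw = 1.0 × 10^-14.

pH = 3.89

HBr is a strong acid and dissociates completely, so [H+] = 0.00013 M.
pH = -log(0.00013) = 3.89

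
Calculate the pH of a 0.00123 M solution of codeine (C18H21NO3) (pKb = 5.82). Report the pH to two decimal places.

pH = 9.63

C18H21NO3 + H2O ⇌ C18H22NO3+ + OH-
Kb = 10^(−5.82) = 1.51 × 10^-6
Kb = [OH-]²/(0.00123 − [OH-]) = 1.51 × 10^-6
Assume [OH-] ≪ 0.00123: [OH-] ≈ √(1.51 × 10^-6 × 0.00123) = 4.31 × 10^-5 M
pOH = 4.37, so pH = 14.00 − pOH = 9.63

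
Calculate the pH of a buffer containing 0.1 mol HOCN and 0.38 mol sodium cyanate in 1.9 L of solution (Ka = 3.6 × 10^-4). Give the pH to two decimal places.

pKa = −log(3.6 × 10^-4) = 3.444
Henderson–Hasselbalch: pH = pKa + log([OCN-]/[HOCN]) = 3.444 + log(0.38/0.1)
pH = 3.444 + (+0.580) = 4.02

pH = 4.02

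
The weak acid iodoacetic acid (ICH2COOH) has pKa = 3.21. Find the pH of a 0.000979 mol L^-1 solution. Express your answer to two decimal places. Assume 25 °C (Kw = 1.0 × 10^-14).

pH = 3.28

ICH2COOH ⇌ ICH2COO- + H+
Ka = 10^(−3.21) = 6.17 × 10^-4
From the ICE table, Ka = [H+]²/(0.000979 − [H+]) = 6.17 × 10^-4.
Here C₀/Ka ≈ 1.59, so the small-[H+] approximation fails. Use the quadratic:
[H+] = [−0.000617 + √(0.000617² + 2.42e-06)]/2 = 5.28 × 10^-4 M
pH = −log(5.28 × 10^-4) = 3.28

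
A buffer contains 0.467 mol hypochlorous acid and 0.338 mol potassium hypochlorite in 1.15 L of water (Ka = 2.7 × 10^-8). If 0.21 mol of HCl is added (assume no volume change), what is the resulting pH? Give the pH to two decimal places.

pH = 6.85

Added H+ converts OCl- to HOCl: HOCl → 0.677 mol, OCl- → 0.128 mol.
pKa = −log(2.7 × 10^-8) = 7.569
Henderson–Hasselbalch with mole ratio 0.128/0.677: pH = 7.569 + (-0.723)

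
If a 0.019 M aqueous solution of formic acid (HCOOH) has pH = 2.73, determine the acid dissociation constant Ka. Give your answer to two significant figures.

Ka = 2.0 × 10^-4

[H+] = 10^(-2.73) = 1.86 × 10^-3 M
At equilibrium [HA] = 0.019 − 1.86 × 10^-3 = 1.71 × 10^-2 M
Ka = [H+][A-]/[HA] = (1.86 × 10^-3)² / 1.71 × 10^-2 = 2.0 × 10^-4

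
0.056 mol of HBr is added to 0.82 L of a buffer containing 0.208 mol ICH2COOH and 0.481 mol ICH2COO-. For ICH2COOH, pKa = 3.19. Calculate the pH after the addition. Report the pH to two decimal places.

Added H+ converts ICH2COO- to ICH2COOH: ICH2COOH → 0.264 mol, ICH2COO- → 0.425 mol.
pH = pKa + log([A⁻]/[HA]) = 3.19 + log(0.425/0.264) = 3.19 +0.207

pH = 3.40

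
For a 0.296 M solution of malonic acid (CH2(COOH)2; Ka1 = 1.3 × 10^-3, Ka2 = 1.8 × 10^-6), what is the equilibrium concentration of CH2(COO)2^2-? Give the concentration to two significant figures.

First ionization gives [H+] ≈ [CH2(COOH)COO-] = 1.90 × 10^-2 M.
Second step: Ka2 = [H+][CH2(COO)2^2-]/[CH2(COOH)COO-] ≈ [CH2(COO)2^2-] (since [H+] ≈ [CH2(COOH)COO-]).
So [CH2(COO)2^2-] ≈ Ka2.

1.8 × 10^-6 M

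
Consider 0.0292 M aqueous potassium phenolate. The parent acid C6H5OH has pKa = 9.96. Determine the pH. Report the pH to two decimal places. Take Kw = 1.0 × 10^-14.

C6H5O- is the conjugate base of the weak acid C6H5OH.
Ka = 10^(−9.96) = 1.10 × 10^-10
Kb = Kw/Ka = 1.0×10^-14 / 1.10 × 10^-10 = 9.09 × 10^-5
Kb = [OH-]²/(0.0292 − [OH-]) = 9.09 × 10^-5
[OH-] is not negligible relative to C₀; solve [OH-]² + 9.09e-05·[OH-] − 2.65e-06 = 0.
[OH-] = (−Kb + √(Kb² + 4·Kb·C₀))/2 = 1.58 × 10^-3 M
pOH = 2.80, so pH = 14.00 − pOH = 11.20

pH = 11.20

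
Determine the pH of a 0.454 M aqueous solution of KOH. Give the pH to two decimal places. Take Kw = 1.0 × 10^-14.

pH = 13.66

KOH is a strong base; [OH-] = 0.454 M.
pOH = -log(0.454) = 0.34
pH = 14.00 - 0.34 = 13.66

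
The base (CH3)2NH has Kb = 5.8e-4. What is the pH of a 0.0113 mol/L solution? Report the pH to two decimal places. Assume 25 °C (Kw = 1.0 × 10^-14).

(CH3)2NH + H2O ⇌ (CH3)2NH2+ + OH-
Let x = [OH-] at equilibrium. Kb = x²/(0.0113 − x).
The 5% rule fails; solving x² + Kb·x − Kb·C₀ = 0 exactly:
x = (−Kb + √(Kb² + 4·Kb·C₀))/2 = 2.29 × 10^-3 M
pOH = 2.64, so pH = 14.00 − pOH = 11.36

pH = 11.36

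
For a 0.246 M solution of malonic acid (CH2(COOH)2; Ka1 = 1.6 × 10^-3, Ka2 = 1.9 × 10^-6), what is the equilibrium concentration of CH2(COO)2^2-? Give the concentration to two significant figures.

1.9 × 10^-6 M

First ionization gives [H+] ≈ [CH2(COOH)COO-] = 1.91 × 10^-2 M.
Second step: Ka2 = [H+][CH2(COO)2^2-]/[CH2(COOH)COO-] ≈ [CH2(COO)2^2-] (since [H+] ≈ [CH2(COOH)COO-]).
So [CH2(COO)2^2-] ≈ Ka2.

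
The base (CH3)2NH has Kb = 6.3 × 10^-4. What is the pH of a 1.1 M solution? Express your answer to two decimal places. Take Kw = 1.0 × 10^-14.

(CH3)2NH + H2O ⇌ (CH3)2NH2+ + OH-
Kb = x²/(1.1 − x) = 6.3 × 10^-4
Since Kb ≪ C₀, x ≈ √(Kb·C₀) = 2.63 × 10^-2 M.
pOH = 1.58, so pH = 14.00 − pOH = 12.42

pH = 12.42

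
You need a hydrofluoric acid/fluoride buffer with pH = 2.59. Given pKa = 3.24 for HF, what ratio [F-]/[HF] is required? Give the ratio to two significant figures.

pH = pKa + log(r) ⇒ log(r) = 2.59 − 3.24 = -0.65
r = [F-]/[HF] = 10^(-0.65) = 0.224

ratio = 0.22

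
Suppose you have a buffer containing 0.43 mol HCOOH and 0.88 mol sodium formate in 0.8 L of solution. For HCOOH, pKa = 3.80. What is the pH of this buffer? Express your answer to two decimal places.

Henderson–Hasselbalch: pH = pKa + log([HCOO-]/[HCOOH]) = 3.80 + log(0.88/0.43)
pH = 3.80 + (+0.311) = 4.11

pH = 4.11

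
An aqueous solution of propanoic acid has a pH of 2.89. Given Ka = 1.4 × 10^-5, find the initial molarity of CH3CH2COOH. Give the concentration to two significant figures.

[H+] = 10^(-2.89) = 1.29 × 10^-3 M = x
Ka = x²/(C₀ − x) ⇒ C₀ = x + x²/Ka
C₀ = 1.29 × 10^-3 + (1.29 × 10^-3)²/(1.4 × 10^-5) = 1.20 × 10^-1 M

C₀ = 1.2 × 10^-1 M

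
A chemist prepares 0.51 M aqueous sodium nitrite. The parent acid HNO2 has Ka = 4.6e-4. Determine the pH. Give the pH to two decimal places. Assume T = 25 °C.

pH = 8.52

NO2- is the conjugate base of the weak acid HNO2.
Kb = Kw/Ka = 1.0×10^-14 / 4.6 × 10^-4 = 2.17 × 10^-11
Kb = x²/(0.51 − x) = 2.17 × 10^-11
Since Kb ≪ C₀, x ≈ √(Kb·C₀) = 3.33 × 10^-6 M.
pOH = 5.48, so pH = 14.00 − pOH = 8.52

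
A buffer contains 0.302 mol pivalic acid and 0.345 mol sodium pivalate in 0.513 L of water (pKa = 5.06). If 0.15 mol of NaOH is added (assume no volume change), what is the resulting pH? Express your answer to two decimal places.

OH- converts (CH3)3CCOOH to (CH3)3CCOO-: (CH3)3CCOOH → 0.152 mol, (CH3)3CCOO- → 0.495 mol.
pH = pKa + log(n_(CH3)3CCOO-/n_(CH3)3CCOOH) = 5.06 + log(0.495/0.152) = 5.06 + (+0.513)

pH = 5.57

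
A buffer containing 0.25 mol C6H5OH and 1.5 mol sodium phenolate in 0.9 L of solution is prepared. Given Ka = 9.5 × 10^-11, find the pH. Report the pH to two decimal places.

pH = 10.80

pKa = −log(9.5 × 10^-11) = 10.022
pH = pKa + log([A⁻]/[HA]) = 10.022 + log(1.5/0.25)
pH = 10.022 + (+0.778) = 10.80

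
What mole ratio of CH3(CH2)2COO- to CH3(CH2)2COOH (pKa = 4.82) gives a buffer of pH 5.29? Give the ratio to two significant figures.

pH = pKa + log(r) ⇒ log(r) = 5.29 − 4.82 = +0.47
r = [CH3(CH2)2COO-]/[CH3(CH2)2COOH] = 10^(+0.47) = 2.95

ratio = 3.0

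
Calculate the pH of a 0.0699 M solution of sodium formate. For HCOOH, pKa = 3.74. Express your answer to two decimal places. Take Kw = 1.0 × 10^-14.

pH = 8.29

HCOO- is the conjugate base of the weak acid HCOOH.
Ka = 10^(−3.74) = 1.82 × 10^-4
Kb = Kw/Ka = 1.0×10^-14 / 1.82 × 10^-4 = 5.49 × 10^-11
Let x = [OH-] at equilibrium. Kb = x²/(0.0699 − x).
Neglecting x in the denominator: x = √(5.49 × 10^-11 × 0.0699) = 1.96 × 10^-6 M
(x/C₀ = 0.0028% < 5%, so the approximation holds.)
pOH = −log(1.96 × 10^-6) = 5.71; pH = 14.00 − 5.71 = 8.29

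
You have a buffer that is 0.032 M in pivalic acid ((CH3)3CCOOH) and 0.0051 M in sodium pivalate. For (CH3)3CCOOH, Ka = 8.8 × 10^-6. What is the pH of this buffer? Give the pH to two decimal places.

pH = 4.26

pKa = −log(8.8 × 10^-6) = 5.056
pH = pKa + log([A⁻]/[HA]) = 5.056 + log(0.0051/0.032)
pH = 5.056 + (-0.798) = 4.26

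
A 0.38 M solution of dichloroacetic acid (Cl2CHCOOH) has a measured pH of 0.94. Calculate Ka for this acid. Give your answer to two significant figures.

[H+] = 10^(-0.94) = 1.15 × 10^-1 M
At equilibrium [HA] = 0.38 − 1.15 × 10^-1 = 2.65 × 10^-1 M
Ka = [H+][A-]/[HA] = (1.15 × 10^-1)² / 2.65 × 10^-1 = 5.0 × 10^-2

Ka = 5.0 × 10^-2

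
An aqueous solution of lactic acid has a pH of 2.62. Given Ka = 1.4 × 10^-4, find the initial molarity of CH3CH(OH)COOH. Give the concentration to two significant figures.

[H+] = 10^(-2.62) = 2.40 × 10^-3 M = x
Ka = x²/(C₀ − x) ⇒ C₀ = x + x²/Ka
C₀ = 2.40 × 10^-3 + (2.40 × 10^-3)²/(1.4 × 10^-4) = 4.35 × 10^-2 M

C₀ = 4.4 × 10^-2 M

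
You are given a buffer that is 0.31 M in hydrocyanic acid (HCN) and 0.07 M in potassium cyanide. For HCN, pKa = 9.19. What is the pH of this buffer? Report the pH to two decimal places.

Henderson–Hasselbalch: pH = pKa + log([CN-]/[HCN]) = 9.19 + log(0.07/0.31)
pH = 9.19 + (-0.646) = 8.54

pH = 8.54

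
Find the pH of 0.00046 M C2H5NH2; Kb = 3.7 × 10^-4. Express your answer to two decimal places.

C2H5NH2 + H2O ⇌ C2H5NH3+ + OH-
Let x = [OH-] at equilibrium. Kb = x²/(0.00046 − x).
x is not negligible relative to C₀; solve x² + 0.00037·x − 1.7e-07 = 0.
x = [−0.00037 + √(0.00037² + 6.81e-07)]/2 = 2.67 × 10^-4 M
pOH = 3.57, so pH = 14.00 − pOH = 10.43

pH = 10.43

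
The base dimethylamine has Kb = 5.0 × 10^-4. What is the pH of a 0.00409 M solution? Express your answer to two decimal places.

pH = 11.08

(CH3)2NH + H2O ⇌ (CH3)2NH2+ + OH-
From the ICE table, Kb = [OH-]²/(0.00409 − [OH-]) = 5.0 × 10^-4.
Here C₀/Kb ≈ 8.18, so the small-[OH-] approximation fails. Use the quadratic:
[OH-] = (−Kb + √(Kb² + 4·Kb·C₀))/2 = 1.20 × 10^-3 M
pOH = −log(1.20 × 10^-3) = 2.92; pH = 14.00 − 2.92 = 11.08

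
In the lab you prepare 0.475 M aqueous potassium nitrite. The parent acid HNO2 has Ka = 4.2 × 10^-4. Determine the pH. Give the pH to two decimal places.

NO2- is the conjugate base of the weak acid HNO2.
Kb = Kw/Ka = 1.0×10^-14 / 4.2 × 10^-4 = 2.38 × 10^-11
Let x = [OH-] at equilibrium. Kb = x²/(0.475 − x).
Assume x ≪ 0.475: x ≈ √(2.38 × 10^-11 × 0.475) = 3.36 × 10^-6 M
pOH = −log(3.36 × 10^-6) = 5.47; pH = 14.00 − 5.47 = 8.53

pH = 8.53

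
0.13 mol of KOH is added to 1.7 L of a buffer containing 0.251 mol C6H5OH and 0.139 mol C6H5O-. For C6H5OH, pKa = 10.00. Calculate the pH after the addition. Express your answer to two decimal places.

OH- converts C6H5OH to C6H5O-: C6H5OH → 0.121 mol, C6H5O- → 0.269 mol.
Henderson–Hasselbalch with mole ratio 0.269/0.121: pH = 10.00 + (+0.347)

pH = 10.35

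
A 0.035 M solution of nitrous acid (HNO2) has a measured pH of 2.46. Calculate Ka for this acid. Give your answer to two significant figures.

Ka = 3.8 × 10^-4

[H+] = 10^(-2.46) = 3.47 × 10^-3 M
At equilibrium [HA] = 0.035 − 3.47 × 10^-3 = 3.15 × 10^-2 M
Ka = [H+][A-]/[HA] = (3.47 × 10^-3)² / 3.15 × 10^-2 = 3.8 × 10^-4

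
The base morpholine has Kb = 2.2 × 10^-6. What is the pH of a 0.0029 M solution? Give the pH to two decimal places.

C4H8ONH + H2O ⇌ C4H8ONH2+ + OH-
Kb = [OH-]²/(0.0029 − [OH-]) = 2.2 × 10^-6
Neglecting [OH-] in the denominator: [OH-] = √(2.2 × 10^-6 × 0.0029) = 7.99 × 10^-5 M
pOH = −log(7.99 × 10^-5) = 4.10; pH = 14.00 − 4.10 = 9.90

pH = 9.90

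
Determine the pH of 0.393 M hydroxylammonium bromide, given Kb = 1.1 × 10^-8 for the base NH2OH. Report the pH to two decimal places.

NH3OH+ is the conjugate acid of the weak base NH2OH.
Ka = Kw/Kb = 1.0×10^-14 / 1.1 × 10^-8 = 9.09 × 10^-7
Ka = [H+]²/(0.393 − [H+]) = 9.09 × 10^-7
Neglecting [H+] in the denominator: [H+] = √(9.09 × 10^-7 × 0.393) = 5.98 × 10^-4 M
Check: 0.15% ionized — well under 5%, approximation valid.
pH = −log(5.98 × 10^-4) = 3.22

pH = 3.22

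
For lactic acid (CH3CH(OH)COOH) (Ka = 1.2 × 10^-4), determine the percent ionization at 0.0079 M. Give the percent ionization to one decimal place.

11.6%

CH3CH(OH)COOH ⇌ CH3CH(OH)COO- + H+; let x = [H+] at equilibrium.
Solve x² + 0.00012x − 9.48e-07 = 0 → x = 9.15 × 10^-4 M
Fraction ionized = 9.15 × 10^-4 / 0.0079 = 0.1158 → 11.6%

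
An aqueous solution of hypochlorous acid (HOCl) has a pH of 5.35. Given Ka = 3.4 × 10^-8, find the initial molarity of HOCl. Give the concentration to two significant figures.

[H+] = 10^(-5.35) = 4.47 × 10^-6 M = x
Ka = x²/(C₀ − x) ⇒ C₀ = x + x²/Ka
C₀ = 4.47 × 10^-6 + (4.47 × 10^-6)²/(3.4 × 10^-8) = 5.92 × 10^-4 M

C₀ = 5.9 × 10^-4 M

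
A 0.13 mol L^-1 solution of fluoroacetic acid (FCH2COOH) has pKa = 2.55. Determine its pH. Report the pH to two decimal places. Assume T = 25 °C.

FCH2COOH ⇌ FCH2COO- + H+
Ka = 10^(−2.55) = 2.82 × 10^-3
From the ICE table, Ka = [H+]²/(0.13 − [H+]) = 2.82 × 10^-3.
The 5% rule fails; solving [H+]² + Ka·[H+] − Ka·C₀ = 0 exactly:
[H+] = (−Ka + √(Ka² + 4·Ka·C₀))/2 = 1.78 × 10^-2 M
pH = −log[H+] = −log(1.78 × 10^-2) = 1.75

pH = 1.75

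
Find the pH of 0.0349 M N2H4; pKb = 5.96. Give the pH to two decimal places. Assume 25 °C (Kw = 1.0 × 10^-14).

N2H4 + H2O ⇌ N2H5+ + OH-
Kb = 10^(−5.96) = 1.10 × 10^-6
From the ICE table, Kb = x²/(0.0349 − x) = 1.10 × 10^-6.
Neglecting x in the denominator: x = √(1.10 × 10^-6 × 0.0349) = 1.96 × 10^-4 M
Check: 0.56% ionized — well under 5%, approximation valid.
pOH = −log(1.96 × 10^-4) = 3.71; pH = 14.00 − 3.71 = 10.29

pH = 10.29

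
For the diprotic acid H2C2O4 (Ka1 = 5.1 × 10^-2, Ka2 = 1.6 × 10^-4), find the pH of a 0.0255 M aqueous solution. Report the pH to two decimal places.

pH = 1.73

Since Ka1 ≫ Ka2, the first ionization dominates [H+].
Ka1 = x²/(0.0255 − x) = 5.1 × 10^-2
Solving the quadratic: x = (−Ka1 + √(Ka1² + 4·Ka1·C₀))/2 = 1.87 × 10^-2 M
pH = −log(1.87 × 10^-2) = 1.73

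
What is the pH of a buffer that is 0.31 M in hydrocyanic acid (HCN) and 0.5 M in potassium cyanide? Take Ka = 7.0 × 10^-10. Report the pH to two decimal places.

pH = 9.36

pKa = −log(7.0 × 10^-10) = 9.155
Henderson–Hasselbalch: pH = pKa + log([CN-]/[HCN]) = 9.155 + log(0.5/0.31)
pH = 9.155 + (+0.208) = 9.36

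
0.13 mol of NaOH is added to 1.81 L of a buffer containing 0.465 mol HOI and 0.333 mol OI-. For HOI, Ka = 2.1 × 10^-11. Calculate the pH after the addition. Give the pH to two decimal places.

After neutralization: n(HOI) = 0.335 mol, n(OI-) = 0.463 mol.
pKa = −log(2.1 × 10^-11) = 10.678
pH = pKa + log([A⁻]/[HA]) = 10.678 + log(0.463/0.335) = 10.678 +0.141

pH = 10.82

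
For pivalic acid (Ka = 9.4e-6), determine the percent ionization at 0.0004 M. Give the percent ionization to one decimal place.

(CH3)3CCOOH ⇌ (CH3)3CCOO- + H+; let x = [H+] at equilibrium.
Solve x² + 9.4e-06x − 3.76e-09 = 0 → x = 5.68 × 10^-5 M
% ionization = x/C₀ × 100% = 5.68 × 10^-5/0.0004 × 100% = 14.2%

14.2%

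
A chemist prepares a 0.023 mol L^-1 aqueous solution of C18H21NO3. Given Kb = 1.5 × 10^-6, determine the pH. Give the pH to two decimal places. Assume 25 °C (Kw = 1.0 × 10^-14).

C18H21NO3 + H2O ⇌ C18H22NO3+ + OH-
Kb = [OH-]²/(0.023 − [OH-]) = 1.5 × 10^-6
Neglecting [OH-] in the denominator: [OH-] = √(1.5 × 10^-6 × 0.023) = 1.86 × 10^-4 M
Check: 0.81% ionized — well under 5%, approximation valid.
pOH = 3.73, so pH = 14.00 − pOH = 10.27

pH = 10.27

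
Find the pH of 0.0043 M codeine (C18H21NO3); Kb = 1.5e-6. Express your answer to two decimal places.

C18H21NO3 + H2O ⇌ C18H22NO3+ + OH-
Kb = x²/(0.0043 − x) = 1.5 × 10^-6
Since Kb ≪ C₀, x ≈ √(Kb·C₀) = 8.03 × 10^-5 M.
Check: 1.9% ionized — well under 5%, approximation valid.
pOH = −log(8.03 × 10^-5) = 4.10; pH = 14.00 − 4.10 = 9.90

pH = 9.90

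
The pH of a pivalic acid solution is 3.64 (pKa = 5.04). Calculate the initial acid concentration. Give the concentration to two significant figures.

[H+] = 10^(-3.64) = 2.29 × 10^-4 M = x
Ka = 10^(−5.04) = 9.12 × 10^-6
Ka = x²/(C₀ − x) ⇒ C₀ = x + x²/Ka
C₀ = 2.29 × 10^-4 + (2.29 × 10^-4)²/(9.12 × 10^-6) = 5.98 × 10^-3 M

C₀ = 6.0 × 10^-3 M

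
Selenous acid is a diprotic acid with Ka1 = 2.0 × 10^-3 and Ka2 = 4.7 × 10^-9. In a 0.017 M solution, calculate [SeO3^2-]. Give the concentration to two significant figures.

4.7 × 10^-9 M

First ionization gives [H+] ≈ [HSeO3-] = 4.92 × 10^-3 M.
Second step: Ka2 = [H+][SeO3^2-]/[HSeO3-] ≈ [SeO3^2-] (since [H+] ≈ [HSeO3-]).
So [SeO3^2-] ≈ Ka2.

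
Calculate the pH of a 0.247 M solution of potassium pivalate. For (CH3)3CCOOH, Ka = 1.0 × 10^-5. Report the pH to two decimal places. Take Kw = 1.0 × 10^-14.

(CH3)3CCOO- is the conjugate base of the weak acid (CH3)3CCOOH.
Kb = Kw/Ka = 1.0×10^-14 / 1.0 × 10^-5 = 1.00 × 10^-9
From the ICE table, Kb = x²/(0.247 − x) = 1.00 × 10^-9.
Assume x ≪ 0.247: x ≈ √(1.00 × 10^-9 × 0.247) = 1.57 × 10^-5 M
Check: 0.0064% ionized — well under 5%, approximation valid.
pOH = 4.80, so pH = 14.00 − pOH = 9.20

pH = 9.20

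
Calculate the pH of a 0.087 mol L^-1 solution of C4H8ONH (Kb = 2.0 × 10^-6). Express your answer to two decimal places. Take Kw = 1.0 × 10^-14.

pH = 10.62

C4H8ONH + H2O ⇌ C4H8ONH2+ + OH-
Kb = [OH-]²/(0.087 − [OH-]) = 2.0 × 10^-6
Neglecting [OH-] in the denominator: [OH-] = √(2.0 × 10^-6 × 0.087) = 4.17 × 10^-4 M
pOH = −log(4.17 × 10^-4) = 3.38; pH = 14.00 − 3.38 = 10.62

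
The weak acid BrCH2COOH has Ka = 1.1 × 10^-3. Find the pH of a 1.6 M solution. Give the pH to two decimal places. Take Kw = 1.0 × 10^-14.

pH = 1.38

BrCH2COOH ⇌ BrCH2COO- + H+
From the ICE table, Ka = [H+]²/(1.6 − [H+]) = 1.1 × 10^-3.
Neglecting [H+] in the denominator: [H+] = √(1.1 × 10^-3 × 1.6) = 4.20 × 10^-2 M
pH = −log[H+] = −log(4.20 × 10^-2) = 1.38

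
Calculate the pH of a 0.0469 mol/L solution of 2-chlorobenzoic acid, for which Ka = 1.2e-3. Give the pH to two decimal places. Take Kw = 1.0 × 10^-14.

ClC6H4COOH ⇌ ClC6H4COO- + H+
Ka = x²/(0.0469 − x) = 1.2 × 10^-3
x is not negligible relative to C₀; solve x² + 0.0012·x − 5.63e-05 = 0.
x = (−Ka + √(Ka² + 4·Ka·C₀))/2 = 6.93 × 10^-3 M
pH = −log[H+] = −log(6.93 × 10^-3) = 2.16

pH = 2.16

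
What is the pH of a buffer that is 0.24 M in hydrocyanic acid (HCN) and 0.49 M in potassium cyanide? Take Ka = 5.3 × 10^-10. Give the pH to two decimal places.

pH = 9.59

pKa = −log(5.3 × 10^-10) = 9.276
Using pH = pKa + log([base]/[acid]) with [base]/[acid] = 0.49/0.24:
pH = 9.276 + (+0.310) = 9.59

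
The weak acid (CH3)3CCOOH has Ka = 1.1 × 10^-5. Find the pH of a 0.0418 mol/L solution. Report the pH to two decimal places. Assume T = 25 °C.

pH = 3.17

(CH3)3CCOOH ⇌ (CH3)3CCOO- + H+
Let x = [H+] at equilibrium. Ka = x²/(0.0418 − x).
Assume x ≪ 0.0418: x ≈ √(1.1 × 10^-5 × 0.0418) = 6.78 × 10^-4 M
Check: 1.6% ionized — well under 5%, approximation valid.
pH = −log[H+] = −log(6.78 × 10^-4) = 3.17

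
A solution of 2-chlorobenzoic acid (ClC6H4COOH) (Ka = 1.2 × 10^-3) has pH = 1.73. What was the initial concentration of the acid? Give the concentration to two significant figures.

[H+] = 10^(-1.73) = 1.86 × 10^-2 M = x
Ka = x²/(C₀ − x) ⇒ C₀ = x + x²/Ka
C₀ = 1.86 × 10^-2 + (1.86 × 10^-2)²/(1.2 × 10^-3) = 3.07 × 10^-1 M

C₀ = 3.1 × 10^-1 M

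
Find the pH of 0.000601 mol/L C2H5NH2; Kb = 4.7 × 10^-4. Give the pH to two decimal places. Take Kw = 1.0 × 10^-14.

pH = 10.54

C2H5NH2 + H2O ⇌ C2H5NH3+ + OH-
From the ICE table, Kb = [OH-]²/(0.000601 − [OH-]) = 4.7 × 10^-4.
Here C₀/Kb ≈ 1.28, so the small-[OH-] approximation fails. Use the quadratic:
[OH-] = (−Kb + √(Kb² + 4·Kb·C₀))/2 = 3.46 × 10^-4 M
pOH = −log(3.46 × 10^-4) = 3.46; pH = 14.00 − 3.46 = 10.54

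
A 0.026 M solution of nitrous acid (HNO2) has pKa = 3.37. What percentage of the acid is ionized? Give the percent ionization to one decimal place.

HNO2 ⇌ NO2- + H+; let x = [H+] at equilibrium.
Ka = 10^(−3.37) = 4.27 × 10^-4
Solve x² + 0.000427x − 1.11e-05 = 0 → x = 3.13 × 10^-3 M
Fraction ionized = 3.13 × 10^-3 / 0.026 = 0.1204 → 12.0%

12.0%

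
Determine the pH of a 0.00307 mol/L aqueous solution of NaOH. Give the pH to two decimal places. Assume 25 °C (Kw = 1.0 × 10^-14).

pH = 11.49

NaOH is a strong base; [OH-] = 0.00307 M.
pOH = -log(0.00307) = 2.51
pH = 14.00 - 2.51 = 11.49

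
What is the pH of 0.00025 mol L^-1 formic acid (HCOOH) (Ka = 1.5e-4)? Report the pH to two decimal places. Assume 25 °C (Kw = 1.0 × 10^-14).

pH = 3.88

HCOOH ⇌ HCOO- + H+
From the ICE table, Ka = x²/(0.00025 − x) = 1.5 × 10^-4.
x is not negligible relative to C₀; solve x² + 0.00015·x − 3.75e-08 = 0.
x = (−Ka + √(Ka² + 4·Ka·C₀))/2 = 1.33 × 10^-4 M
pH = −log(1.33 × 10^-4) = 3.88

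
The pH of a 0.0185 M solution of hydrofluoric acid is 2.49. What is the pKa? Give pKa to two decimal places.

[H+] = 10^(-2.49) = 3.24 × 10^-3 M
At equilibrium [HA] = 0.0185 − 3.24 × 10^-3 = 1.53 × 10^-2 M
Ka = [H+][A-]/[HA] = (3.24 × 10^-3)² / 1.53 × 10^-2 = 6.86 × 10^-4
pKa = -log(6.86 × 10^-4) = 3.16

pKa = 3.16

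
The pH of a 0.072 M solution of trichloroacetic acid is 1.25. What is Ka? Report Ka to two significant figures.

[H+] = 10^(-1.25) = 5.62 × 10^-2 M
At equilibrium [HA] = 0.072 − 5.62 × 10^-2 = 1.58 × 10^-2 M
Ka = [H+][A-]/[HA] = (5.62 × 10^-2)² / 1.58 × 10^-2 = 2.0 × 10^-1

Ka = 2.0 × 10^-1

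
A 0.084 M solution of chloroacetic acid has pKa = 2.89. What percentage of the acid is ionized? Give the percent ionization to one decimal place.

ClCH2COOH ⇌ ClCH2COO- + H+; let x = [H+] at equilibrium.
Ka = 10^(−2.89) = 1.29 × 10^-3
Solve x² + 0.00129x − 0.000108 = 0 → x = 9.78 × 10^-3 M
Fraction ionized = 9.78 × 10^-3 / 0.084 = 0.1164 → 11.6%

11.6%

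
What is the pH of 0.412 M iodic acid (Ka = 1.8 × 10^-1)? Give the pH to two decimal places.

HIO3 ⇌ IO3- + H+
From the ICE table, Ka = [H+]²/(0.412 − [H+]) = 1.8 × 10^-1.
Here C₀/Ka ≈ 2.29, so the small-[H+] approximation fails. Use the quadratic:
[H+] = (−Ka + √(Ka² + 4·Ka·C₀))/2 = 1.97 × 10^-1 M
pH = −log(1.97 × 10^-1) = 0.71

pH = 0.71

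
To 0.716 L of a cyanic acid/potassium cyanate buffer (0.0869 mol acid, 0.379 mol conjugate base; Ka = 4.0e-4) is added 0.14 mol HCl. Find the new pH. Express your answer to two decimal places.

Added H+ converts OCN- to HOCN: HOCN → 0.227 mol, OCN- → 0.239 mol.
pKa = −log(4.0 × 10^-4) = 3.398
Henderson–Hasselbalch with mole ratio 0.239/0.227: pH = 3.398 + (+0.022)

pH = 3.42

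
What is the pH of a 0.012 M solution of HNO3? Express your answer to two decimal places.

pH = 1.92

HNO3 is a strong acid and dissociates completely, so [H+] = 0.012 M.
pH = -log(0.012) = 1.92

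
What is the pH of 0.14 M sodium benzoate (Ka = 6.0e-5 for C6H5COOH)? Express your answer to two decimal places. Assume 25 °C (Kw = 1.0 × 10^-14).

C6H5COO- is the conjugate base of the weak acid C6H5COOH.
Kb = Kw/Ka = 1.0×10^-14 / 6.0 × 10^-5 = 1.67 × 10^-10
Kb = x²/(0.14 − x) = 1.67 × 10^-10
Assume x ≪ 0.14: x ≈ √(1.67 × 10^-10 × 0.14) = 4.84 × 10^-6 M
Check: 0.0035% ionized — well under 5%, approximation valid.
pOH = 5.32, so pH = 14.00 − pOH = 8.68

pH = 8.68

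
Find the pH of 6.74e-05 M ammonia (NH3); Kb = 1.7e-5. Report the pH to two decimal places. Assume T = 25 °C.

pH = 9.42

NH3 + H2O ⇌ NH4+ + OH-
From the ICE table, Kb = x²/(6.74e-05 − x) = 1.7 × 10^-5.
Here C₀/Kb ≈ 3.96, so the small-x approximation fails. Use the quadratic:
x = (−Kb + √(Kb² + 4·Kb·C₀))/2 = 2.64 × 10^-5 M
pOH = 4.58, so pH = 14.00 − pOH = 9.42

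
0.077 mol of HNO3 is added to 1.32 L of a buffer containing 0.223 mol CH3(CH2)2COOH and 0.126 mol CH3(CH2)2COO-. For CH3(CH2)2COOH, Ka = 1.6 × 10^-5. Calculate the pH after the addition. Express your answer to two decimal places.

After neutralization: n(CH3(CH2)2COOH) = 0.3 mol, n(CH3(CH2)2COO-) = 0.049 mol.
pKa = −log(1.6 × 10^-5) = 4.796
pH = pKa + log([A⁻]/[HA]) = 4.796 + log(0.049/0.3) = 4.796 -0.787

pH = 4.01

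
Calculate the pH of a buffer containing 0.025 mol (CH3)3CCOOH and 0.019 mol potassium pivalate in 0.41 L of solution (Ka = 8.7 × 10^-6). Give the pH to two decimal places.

pKa = −log(8.7 × 10^-6) = 5.060
pH = pKa + log([A⁻]/[HA]) = 5.060 + log(0.019/0.025)
pH = 5.060 + (-0.119) = 4.94

pH = 4.94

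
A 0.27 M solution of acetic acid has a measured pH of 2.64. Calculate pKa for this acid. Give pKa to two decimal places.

pKa = 4.71

[H+] = 10^(-2.64) = 2.29 × 10^-3 M
At equilibrium [HA] = 0.27 − 2.29 × 10^-3 = 2.68 × 10^-1 M
Ka = [H+][A-]/[HA] = (2.29 × 10^-3)² / 2.68 × 10^-1 = 1.96 × 10^-5
pKa = -log(1.96 × 10^-5) = 4.71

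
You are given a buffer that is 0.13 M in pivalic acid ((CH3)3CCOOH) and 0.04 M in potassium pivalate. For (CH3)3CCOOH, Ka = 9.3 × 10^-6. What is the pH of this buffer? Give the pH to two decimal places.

pKa = −log(9.3 × 10^-6) = 5.032
pH = pKa + log([A⁻]/[HA]) = 5.032 + log(0.04/0.13)
pH = 5.032 + (-0.512) = 4.52

pH = 4.52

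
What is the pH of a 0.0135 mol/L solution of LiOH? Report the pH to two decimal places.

LiOH is a strong base; [OH-] = 0.0135 M.
pOH = -log(0.0135) = 1.87
pH = 14.00 - 1.87 = 12.13

pH = 12.13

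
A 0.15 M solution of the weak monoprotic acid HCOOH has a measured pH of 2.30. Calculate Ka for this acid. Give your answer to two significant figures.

[H+] = 10^(-2.30) = 5.01 × 10^-3 M
At equilibrium [HA] = 0.15 − 5.01 × 10^-3 = 1.45 × 10^-1 M
Ka = [H+][A-]/[HA] = (5.01 × 10^-3)² / 1.45 × 10^-1 = 1.7 × 10^-4

Ka = 1.7 × 10^-4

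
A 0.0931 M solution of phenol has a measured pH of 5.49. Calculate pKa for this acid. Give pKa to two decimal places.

[H+] = 10^(-5.49) = 3.24 × 10^-6 M
At equilibrium [HA] = 0.0931 − 3.24 × 10^-6 = 9.31 × 10^-2 M
Ka = [H+][A-]/[HA] = (3.24 × 10^-6)² / 9.31 × 10^-2 = 1.13 × 10^-10
pKa = -log(1.13 × 10^-10) = 9.95

pKa = 9.95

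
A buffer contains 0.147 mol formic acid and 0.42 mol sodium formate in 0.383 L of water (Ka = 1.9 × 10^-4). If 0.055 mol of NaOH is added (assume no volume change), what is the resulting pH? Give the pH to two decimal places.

pH = 4.43

OH- converts HCOOH to HCOO-: HCOOH → 0.092 mol, HCOO- → 0.475 mol.
pKa = −log(1.9 × 10^-4) = 3.721
Henderson–Hasselbalch with mole ratio 0.475/0.092: pH = 3.721 + (+0.713)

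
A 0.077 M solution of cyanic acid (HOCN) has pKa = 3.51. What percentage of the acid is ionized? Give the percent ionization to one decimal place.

HOCN ⇌ OCN- + H+; let x = [H+] at equilibrium.
Ka = 10^(−3.51) = 3.09 × 10^-4
Solve x² + 0.000309x − 2.38e-05 = 0 → x = 4.73 × 10^-3 M
Fraction ionized = 4.73 × 10^-3 / 0.077 = 0.0614 → 6.1%

6.1%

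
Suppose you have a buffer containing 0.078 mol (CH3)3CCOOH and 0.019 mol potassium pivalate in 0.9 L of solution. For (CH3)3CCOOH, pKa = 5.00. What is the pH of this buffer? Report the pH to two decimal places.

Using pH = pKa + log([base]/[acid]) with [base]/[acid] = 0.019/0.078:
pH = 5.00 + (-0.613) = 4.39

pH = 4.39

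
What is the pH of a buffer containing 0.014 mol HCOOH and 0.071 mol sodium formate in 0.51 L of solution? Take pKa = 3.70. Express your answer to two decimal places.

pH = pKa + log([A⁻]/[HA]) = 3.70 + log(0.071/0.014)
pH = 3.70 + (+0.705) = 4.41

pH = 4.41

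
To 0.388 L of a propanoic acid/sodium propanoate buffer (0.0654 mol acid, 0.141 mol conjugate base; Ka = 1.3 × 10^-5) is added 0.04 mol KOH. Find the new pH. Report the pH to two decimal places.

OH- converts CH3CH2COOH to CH3CH2COO-: CH3CH2COOH → 0.0254 mol, CH3CH2COO- → 0.181 mol.
pKa = −log(1.3 × 10^-5) = 4.886
pH = pKa + log([A⁻]/[HA]) = 4.886 + log(0.181/0.0254) = 4.886 +0.853

pH = 5.74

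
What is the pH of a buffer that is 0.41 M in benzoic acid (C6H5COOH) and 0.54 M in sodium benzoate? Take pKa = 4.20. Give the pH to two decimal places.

pH = 4.32

Henderson–Hasselbalch: pH = pKa + log([C6H5COO-]/[C6H5COOH]) = 4.20 + log(0.54/0.41)
pH = 4.20 + (+0.120) = 4.32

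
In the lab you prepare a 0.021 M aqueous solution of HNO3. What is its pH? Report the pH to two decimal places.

pH = 1.68

HNO3 is a strong acid and dissociates completely, so [H+] = 0.021 M.
pH = -log(0.021) = 1.68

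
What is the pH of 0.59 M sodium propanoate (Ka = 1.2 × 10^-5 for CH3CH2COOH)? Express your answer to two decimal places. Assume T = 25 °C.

CH3CH2COO- is the conjugate base of the weak acid CH3CH2COOH.
Kb = Kw/Ka = 1.0×10^-14 / 1.2 × 10^-5 = 8.33 × 10^-10
Kb = x²/(0.59 − x) = 8.33 × 10^-10
Assume x ≪ 0.59: x ≈ √(8.33 × 10^-10 × 0.59) = 2.22 × 10^-5 M
Check: 0.0038% ionized — well under 5%, approximation valid.
pOH = −log(2.22 × 10^-5) = 4.65; pH = 14.00 − 4.65 = 9.35

pH = 9.35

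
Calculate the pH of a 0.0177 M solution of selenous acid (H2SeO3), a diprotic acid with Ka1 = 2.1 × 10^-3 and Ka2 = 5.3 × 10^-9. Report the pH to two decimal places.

pH = 2.29

Ka1 ≫ Ka2, so treat the first dissociation as the only significant source of H+.
Ka1 = x²/(0.0177 − x) = 2.1 × 10^-3
Solving the quadratic: x = (−Ka1 + √(Ka1² + 4·Ka1·C₀))/2 = 5.14 × 10^-3 M
pH = −log(5.14 × 10^-3) = 2.29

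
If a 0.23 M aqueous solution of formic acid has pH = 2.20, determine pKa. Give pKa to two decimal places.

pKa = 3.75

[H+] = 10^(-2.20) = 6.31 × 10^-3 M
At equilibrium [HA] = 0.23 − 6.31 × 10^-3 = 2.24 × 10^-1 M
Ka = [H+][A-]/[HA] = (6.31 × 10^-3)² / 2.24 × 10^-1 = 1.78 × 10^-4
pKa = -log(1.78 × 10^-4) = 3.75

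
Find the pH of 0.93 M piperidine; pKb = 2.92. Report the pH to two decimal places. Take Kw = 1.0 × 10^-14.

C5H10NH + H2O ⇌ C5H10NH2+ + OH-
Kb = 10^(−2.92) = 1.20 × 10^-3
Let x = [OH-] at equilibrium. Kb = x²/(0.93 − x).
Since Kb ≪ C₀, x ≈ √(Kb·C₀) = 3.34 × 10^-2 M.
(x/C₀ = 3.6% < 5%, so the approximation holds.)
pOH = 1.48, so pH = 14.00 − pOH = 12.52

pH = 12.52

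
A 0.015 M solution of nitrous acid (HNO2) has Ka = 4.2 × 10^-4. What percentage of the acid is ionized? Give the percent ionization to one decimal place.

15.4%

HNO2 ⇌ NO2- + H+; let x = [H+] at equilibrium.
Ka = x²/(C₀ − x); solving the quadratic gives x = 2.31 × 10^-3 M.
Fraction ionized = 2.31 × 10^-3 / 0.015 = 0.1540 → 15.4%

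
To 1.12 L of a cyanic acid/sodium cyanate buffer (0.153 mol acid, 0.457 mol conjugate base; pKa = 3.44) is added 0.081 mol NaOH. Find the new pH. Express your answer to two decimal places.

pH = 4.31

After neutralization: n(HOCN) = 0.072 mol, n(OCN-) = 0.538 mol.
pH = pKa + log([A⁻]/[HA]) = 3.44 + log(0.538/0.072) = 3.44 +0.873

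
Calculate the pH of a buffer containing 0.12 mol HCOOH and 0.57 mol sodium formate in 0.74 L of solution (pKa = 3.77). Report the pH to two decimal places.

Henderson–Hasselbalch: pH = pKa + log([HCOO-]/[HCOOH]) = 3.77 + log(0.57/0.12)
pH = 3.77 + (+0.677) = 4.45

pH = 4.45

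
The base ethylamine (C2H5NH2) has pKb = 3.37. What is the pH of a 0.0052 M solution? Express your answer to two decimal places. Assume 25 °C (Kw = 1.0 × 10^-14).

pH = 11.11

C2H5NH2 + H2O ⇌ C2H5NH3+ + OH-
Kb = 10^(−3.37) = 4.27 × 10^-4
From the ICE table, Kb = [OH-]²/(0.0052 − [OH-]) = 4.27 × 10^-4.
Here C₀/Kb ≈ 12.2, so the small-[OH-] approximation fails. Use the quadratic:
[OH-] = [−0.000427 + √(0.000427² + 8.88e-06)]/2 = 1.29 × 10^-3 M
pOH = −log(1.29 × 10^-3) = 2.89; pH = 14.00 − 2.89 = 11.11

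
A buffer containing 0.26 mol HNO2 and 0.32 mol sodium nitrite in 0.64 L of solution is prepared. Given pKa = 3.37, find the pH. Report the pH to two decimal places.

Using pH = pKa + log([base]/[acid]) with [base]/[acid] = 0.32/0.26:
pH = 3.37 + (+0.090) = 3.46

pH = 3.46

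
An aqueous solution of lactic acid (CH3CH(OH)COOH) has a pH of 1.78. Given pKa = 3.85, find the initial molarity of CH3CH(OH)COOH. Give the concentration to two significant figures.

[H+] = 10^(-1.78) = 1.66 × 10^-2 M = x
Ka = 10^(−3.85) = 1.41 × 10^-4
Ka = x²/(C₀ − x) ⇒ C₀ = x + x²/Ka
C₀ = 1.66 × 10^-2 + (1.66 × 10^-2)²/(1.41 × 10^-4) = 1.97 M

C₀ = 2.0 M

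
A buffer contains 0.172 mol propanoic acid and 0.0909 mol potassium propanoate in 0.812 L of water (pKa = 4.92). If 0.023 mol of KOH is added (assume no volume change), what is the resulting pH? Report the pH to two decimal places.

pH = 4.80

OH- converts CH3CH2COOH to CH3CH2COO-: CH3CH2COOH → 0.149 mol, CH3CH2COO- → 0.114 mol.
pH = pKa + log(n_CH3CH2COO-/n_CH3CH2COOH) = 4.92 + log(0.114/0.149) = 4.92 + (-0.116)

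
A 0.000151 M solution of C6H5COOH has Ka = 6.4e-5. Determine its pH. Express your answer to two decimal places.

pH = 4.15

C6H5COOH ⇌ C6H5COO- + H+
Ka = [H+]²/(0.000151 − [H+]) = 6.4 × 10^-5
[H+] is not negligible relative to C₀; solve [H+]² + 6.4e-05·[H+] − 9.66e-09 = 0.
[H+] = (−Ka + √(Ka² + 4·Ka·C₀))/2 = 7.14 × 10^-5 M
pH = −log[H+] = −log(7.14 × 10^-5) = 4.15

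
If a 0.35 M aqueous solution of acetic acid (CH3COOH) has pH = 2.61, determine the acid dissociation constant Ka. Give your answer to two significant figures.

[H+] = 10^(-2.61) = 2.45 × 10^-3 M
At equilibrium [HA] = 0.35 − 2.45 × 10^-3 = 3.48 × 10^-1 M
Ka = [H+][A-]/[HA] = (2.45 × 10^-3)² / 3.48 × 10^-1 = 1.7 × 10^-5

Ka = 1.7 × 10^-5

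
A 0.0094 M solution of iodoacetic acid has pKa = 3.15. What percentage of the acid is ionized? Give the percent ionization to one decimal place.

ICH2COOH ⇌ ICH2COO- + H+; let x = [H+] at equilibrium.
Ka = 10^(−3.15) = 7.08 × 10^-4
Ka = x²/(C₀ − x); solving the quadratic gives x = 2.25 × 10^-3 M.
% ionization = x/C₀ × 100% = 2.25 × 10^-3/0.0094 × 100% = 23.9%

23.9%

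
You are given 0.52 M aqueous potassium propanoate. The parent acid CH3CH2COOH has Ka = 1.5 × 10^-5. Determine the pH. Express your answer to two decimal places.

CH3CH2COO- is the conjugate base of the weak acid CH3CH2COOH.
Kb = Kw/Ka = 1.0×10^-14 / 1.5 × 10^-5 = 6.67 × 10^-10
From the ICE table, Kb = [OH-]²/(0.52 − [OH-]) = 6.67 × 10^-10.
Assume [OH-] ≪ 0.52: [OH-] ≈ √(6.67 × 10^-10 × 0.52) = 1.86 × 10^-5 M
Check: 0.0036% ionized — well under 5%, approximation valid.
pOH = −log(1.86 × 10^-5) = 4.73; pH = 14.00 − 4.73 = 9.27

pH = 9.27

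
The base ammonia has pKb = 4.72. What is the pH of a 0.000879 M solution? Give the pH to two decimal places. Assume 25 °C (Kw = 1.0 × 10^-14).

NH3 + H2O ⇌ NH4+ + OH-
Kb = 10^(−4.72) = 1.91 × 10^-5
Kb = [OH-]²/(0.000879 − [OH-]) = 1.91 × 10^-5
Here C₀/Kb ≈ 46, so the small-[OH-] approximation fails. Use the quadratic:
[OH-] = [−1.91e-05 + √(1.91e-05² + 6.72e-08)]/2 = 1.20 × 10^-4 M
pOH = 3.92, so pH = 14.00 − pOH = 10.08

pH = 10.08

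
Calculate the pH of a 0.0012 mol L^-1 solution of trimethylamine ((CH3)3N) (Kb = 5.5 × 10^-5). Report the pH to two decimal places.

(CH3)3N + H2O ⇌ (CH3)3NH+ + OH-
From the ICE table, Kb = [OH-]²/(0.0012 − [OH-]) = 5.5 × 10^-5.
The 5% rule fails; solving [OH-]² + Kb·[OH-] − Kb·C₀ = 0 exactly:
[OH-] = [−5.5e-05 + √(5.5e-05² + 2.64e-07)]/2 = 2.31 × 10^-4 M
pOH = 3.64, so pH = 14.00 − pOH = 10.36

pH = 10.36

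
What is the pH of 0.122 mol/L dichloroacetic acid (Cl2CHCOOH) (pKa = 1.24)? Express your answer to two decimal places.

pH = 1.22

Cl2CHCOOH ⇌ Cl2CHCOO- + H+
Ka = 10^(−1.24) = 5.75 × 10^-2
From the ICE table, Ka = [H+]²/(0.122 − [H+]) = 5.75 × 10^-2.
The 5% rule fails; solving [H+]² + Ka·[H+] − Ka·C₀ = 0 exactly:
[H+] = [−0.0575 + √(0.0575² + 0.0281)]/2 = 5.98 × 10^-2 M
pH = −log(5.98 × 10^-2) = 1.22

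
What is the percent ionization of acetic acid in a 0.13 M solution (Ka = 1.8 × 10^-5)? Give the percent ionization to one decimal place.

CH3COOH ⇌ CH3COO- + H+; let x = [H+] at equilibrium.
x ≈ √(Ka·C₀) = √(1.8 × 10^-5 × 0.13) = 1.53 × 10^-3 M
Fraction ionized = 1.53 × 10^-3 / 0.13 = 0.0118 → 1.2%

1.2%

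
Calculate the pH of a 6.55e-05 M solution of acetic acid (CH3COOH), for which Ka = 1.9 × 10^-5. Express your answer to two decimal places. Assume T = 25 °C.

CH3COOH ⇌ CH3COO- + H+
From the ICE table, Ka = [H+]²/(6.55e-05 − [H+]) = 1.9 × 10^-5.
[H+] is not negligible relative to C₀; solve [H+]² + 1.9e-05·[H+] − 1.24e-09 = 0.
[H+] = [−1.9e-05 + √(1.9e-05² + 4.98e-09)]/2 = 2.70 × 10^-5 M
pH = −log[H+] = −log(2.70 × 10^-5) = 4.57

pH = 4.57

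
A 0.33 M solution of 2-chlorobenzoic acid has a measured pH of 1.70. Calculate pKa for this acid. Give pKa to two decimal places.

[H+] = 10^(-1.70) = 2.00 × 10^-2 M
At equilibrium [HA] = 0.33 − 2.00 × 10^-2 = 3.10 × 10^-1 M
Ka = [H+][A-]/[HA] = (2.00 × 10^-2)² / 3.10 × 10^-1 = 1.29 × 10^-3
pKa = -log(1.29 × 10^-3) = 2.89

pKa = 2.89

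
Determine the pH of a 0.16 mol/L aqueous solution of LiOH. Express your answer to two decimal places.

pH = 13.20

LiOH is a strong base; [OH-] = 0.16 M.
pOH = -log(0.16) = 0.80
pH = 14.00 - 0.80 = 13.20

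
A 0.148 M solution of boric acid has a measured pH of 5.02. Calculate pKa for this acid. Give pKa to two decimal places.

pKa = 9.21

[H+] = 10^(-5.02) = 9.55 × 10^-6 M
At equilibrium [HA] = 0.148 − 9.55 × 10^-6 = 1.48 × 10^-1 M
Ka = [H+][A-]/[HA] = (9.55 × 10^-6)² / 1.48 × 10^-1 = 6.16 × 10^-10
pKa = -log(6.16 × 10^-10) = 9.21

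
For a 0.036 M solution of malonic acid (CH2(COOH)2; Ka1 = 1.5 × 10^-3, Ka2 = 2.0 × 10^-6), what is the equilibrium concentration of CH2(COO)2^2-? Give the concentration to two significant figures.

First ionization gives [H+] ≈ [CH2(COOH)COO-] = 6.64 × 10^-3 M.
Second step: Ka2 = [H+][CH2(COO)2^2-]/[CH2(COOH)COO-] ≈ [CH2(COO)2^2-] (since [H+] ≈ [CH2(COOH)COO-]).
So [CH2(COO)2^2-] ≈ Ka2.

2.0 × 10^-6 M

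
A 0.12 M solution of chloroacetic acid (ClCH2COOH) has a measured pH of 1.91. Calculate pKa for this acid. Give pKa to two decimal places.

[H+] = 10^(-1.91) = 1.23 × 10^-2 M
At equilibrium [HA] = 0.12 − 1.23 × 10^-2 = 1.08 × 10^-1 M
Ka = [H+][A-]/[HA] = (1.23 × 10^-2)² / 1.08 × 10^-1 = 1.40 × 10^-3
pKa = -log(1.40 × 10^-3) = 2.85

pKa = 2.85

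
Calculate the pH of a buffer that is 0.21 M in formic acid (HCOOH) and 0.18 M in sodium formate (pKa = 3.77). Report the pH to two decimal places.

pH = 3.70

pH = pKa + log([A⁻]/[HA]) = 3.77 + log(0.18/0.21)
pH = 3.77 + (-0.067) = 3.70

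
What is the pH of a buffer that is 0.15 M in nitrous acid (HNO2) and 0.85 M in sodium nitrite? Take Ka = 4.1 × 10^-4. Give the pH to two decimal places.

pH = 4.14

pKa = −log(4.1 × 10^-4) = 3.387
pH = pKa + log([A⁻]/[HA]) = 3.387 + log(0.85/0.15)
pH = 3.387 + (+0.753) = 4.14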